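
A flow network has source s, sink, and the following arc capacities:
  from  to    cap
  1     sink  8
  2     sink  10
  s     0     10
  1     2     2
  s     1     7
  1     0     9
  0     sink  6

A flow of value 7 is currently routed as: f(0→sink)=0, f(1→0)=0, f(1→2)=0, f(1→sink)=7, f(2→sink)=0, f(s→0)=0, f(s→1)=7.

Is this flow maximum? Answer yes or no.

Residual path s→0→sink has bottleneck 6 > 0.
Pushing 6 along it raises the flow to 13, so the given flow is not maximum.

No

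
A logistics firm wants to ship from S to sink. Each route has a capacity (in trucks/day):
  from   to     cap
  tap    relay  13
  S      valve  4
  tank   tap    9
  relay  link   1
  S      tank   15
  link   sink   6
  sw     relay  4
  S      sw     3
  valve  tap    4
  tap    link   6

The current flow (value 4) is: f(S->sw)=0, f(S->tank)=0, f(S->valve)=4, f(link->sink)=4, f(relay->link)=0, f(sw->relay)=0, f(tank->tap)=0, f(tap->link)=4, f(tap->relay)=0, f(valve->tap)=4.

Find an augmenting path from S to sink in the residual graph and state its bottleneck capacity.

S->tank->tap->link->sink, bottleneck 2

Residual along S->tank->tap->link->sink: S->tank: 15, tank->tap: 9, tap->link: 2, link->sink: 2.
Bottleneck = min = 2.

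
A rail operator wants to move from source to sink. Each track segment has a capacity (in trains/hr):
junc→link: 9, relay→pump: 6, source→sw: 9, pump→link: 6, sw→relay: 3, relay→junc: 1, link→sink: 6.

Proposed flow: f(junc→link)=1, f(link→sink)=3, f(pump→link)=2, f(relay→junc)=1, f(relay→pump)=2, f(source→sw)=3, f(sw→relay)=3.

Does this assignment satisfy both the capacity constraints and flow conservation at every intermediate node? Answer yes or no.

Yes

Every edge has 0 ≤ f(e) ≤ cap(e).
At each intermediate node, inflow equals outflow.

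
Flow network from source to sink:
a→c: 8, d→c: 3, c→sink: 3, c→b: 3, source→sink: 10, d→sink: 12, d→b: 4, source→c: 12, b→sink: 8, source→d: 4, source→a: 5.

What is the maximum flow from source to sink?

Augment source→sink: bottleneck 10. Total 10.
Augment source→d→sink: bottleneck 4. Total 14.
Augment source→c→sink: bottleneck 3. Total 17.
Augment source→c→b→sink: bottleneck 3. Total 20.
No augmenting path remains in the residual graph.

20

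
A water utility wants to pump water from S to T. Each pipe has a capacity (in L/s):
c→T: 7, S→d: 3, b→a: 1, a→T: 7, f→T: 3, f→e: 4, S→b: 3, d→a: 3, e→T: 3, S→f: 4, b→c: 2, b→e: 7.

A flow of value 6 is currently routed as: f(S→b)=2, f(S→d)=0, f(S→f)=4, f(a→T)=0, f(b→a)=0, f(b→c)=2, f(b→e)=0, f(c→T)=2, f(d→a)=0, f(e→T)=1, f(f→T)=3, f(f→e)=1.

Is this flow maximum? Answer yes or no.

Residual path S→b→a→T has bottleneck 1 > 0.
Pushing 1 along it raises the flow to 7, so the given flow is not maximum.

No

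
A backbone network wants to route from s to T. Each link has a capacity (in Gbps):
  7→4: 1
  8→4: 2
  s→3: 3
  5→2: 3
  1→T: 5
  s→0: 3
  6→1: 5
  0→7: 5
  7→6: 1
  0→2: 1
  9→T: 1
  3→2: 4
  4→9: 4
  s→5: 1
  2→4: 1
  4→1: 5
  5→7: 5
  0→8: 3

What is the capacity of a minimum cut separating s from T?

Max flow = 5 (via 4 augmenting paths).
In the residual at optimum, the set reachable from s is {2, 3, s}.
Cut edges: s→5 (cap 1), s→0 (cap 3), 2→4 (cap 1). Sum = 5.

5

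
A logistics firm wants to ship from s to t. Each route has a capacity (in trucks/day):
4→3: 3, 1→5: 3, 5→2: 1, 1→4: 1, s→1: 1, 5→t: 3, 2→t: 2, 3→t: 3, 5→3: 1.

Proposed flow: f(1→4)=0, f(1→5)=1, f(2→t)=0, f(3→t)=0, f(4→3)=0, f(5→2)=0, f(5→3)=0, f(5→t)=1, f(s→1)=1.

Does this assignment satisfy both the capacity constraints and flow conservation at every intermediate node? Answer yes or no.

Yes

Every edge has 0 ≤ f(e) ≤ cap(e).
At each intermediate node, inflow equals outflow.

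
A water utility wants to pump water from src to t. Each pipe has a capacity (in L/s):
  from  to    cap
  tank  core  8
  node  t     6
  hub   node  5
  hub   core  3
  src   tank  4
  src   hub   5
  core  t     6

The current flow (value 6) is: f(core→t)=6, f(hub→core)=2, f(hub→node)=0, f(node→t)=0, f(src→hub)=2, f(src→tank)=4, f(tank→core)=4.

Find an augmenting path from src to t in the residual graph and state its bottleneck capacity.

src→hub→node→t, bottleneck 3

Residual along src→hub→node→t: src→hub: 3, hub→node: 5, node→t: 6.
Bottleneck = min = 3.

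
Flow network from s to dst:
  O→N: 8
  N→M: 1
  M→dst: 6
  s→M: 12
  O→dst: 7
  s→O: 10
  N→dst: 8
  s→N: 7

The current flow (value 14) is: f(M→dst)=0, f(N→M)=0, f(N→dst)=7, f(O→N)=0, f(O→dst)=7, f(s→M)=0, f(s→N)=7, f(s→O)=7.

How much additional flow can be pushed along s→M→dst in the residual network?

Residual capacities along the path: s→M: 12, M→dst: 6.
Minimum is 6.

6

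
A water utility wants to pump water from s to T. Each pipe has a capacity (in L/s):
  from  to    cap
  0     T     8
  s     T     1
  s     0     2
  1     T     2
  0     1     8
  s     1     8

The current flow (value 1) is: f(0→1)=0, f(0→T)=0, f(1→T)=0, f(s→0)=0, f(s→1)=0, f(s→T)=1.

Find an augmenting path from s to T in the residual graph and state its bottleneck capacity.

Residual along s→0→T: s→0: 2, 0→T: 8.
Bottleneck = min = 2.

s→0→T, bottleneck 2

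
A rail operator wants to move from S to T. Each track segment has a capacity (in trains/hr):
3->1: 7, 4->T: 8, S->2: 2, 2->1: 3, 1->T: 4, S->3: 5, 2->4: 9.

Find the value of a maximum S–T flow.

Augment S->2->4->T: bottleneck 2. Total 2.
Augment S->3->1->T: bottleneck 4. Total 6.
No augmenting path remains in the residual graph.

6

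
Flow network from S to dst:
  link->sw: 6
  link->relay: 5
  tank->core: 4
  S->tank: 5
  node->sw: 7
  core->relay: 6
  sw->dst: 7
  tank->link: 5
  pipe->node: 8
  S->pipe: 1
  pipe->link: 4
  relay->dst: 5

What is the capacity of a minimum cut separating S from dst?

6

Max flow = 6 (via 2 augmenting paths).
In the residual at optimum, the set reachable from S is {S}.
Cut edges: S->pipe (cap 1), S->tank (cap 5). Sum = 6.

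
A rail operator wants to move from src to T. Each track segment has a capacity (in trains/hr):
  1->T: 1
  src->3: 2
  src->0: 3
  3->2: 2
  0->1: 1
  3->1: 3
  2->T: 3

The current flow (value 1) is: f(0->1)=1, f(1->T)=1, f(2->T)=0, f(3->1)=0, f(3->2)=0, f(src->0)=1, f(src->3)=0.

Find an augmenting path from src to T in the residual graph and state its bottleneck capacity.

src->3->2->T, bottleneck 2

Residual along src->3->2->T: src->3: 2, 3->2: 2, 2->T: 3.
Bottleneck = min = 2.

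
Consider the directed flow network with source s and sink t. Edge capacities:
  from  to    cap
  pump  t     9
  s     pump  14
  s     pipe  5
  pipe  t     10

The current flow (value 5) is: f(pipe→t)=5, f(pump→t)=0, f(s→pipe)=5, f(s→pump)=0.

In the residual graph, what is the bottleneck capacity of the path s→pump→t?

Residual capacities along the path: s→pump: 14, pump→t: 9.
Minimum is 9.

9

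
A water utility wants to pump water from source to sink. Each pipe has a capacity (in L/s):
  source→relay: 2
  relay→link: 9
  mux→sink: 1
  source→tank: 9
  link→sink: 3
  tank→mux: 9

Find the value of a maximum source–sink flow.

3

Augment source→relay→link→sink: bottleneck 2. Total 2.
Augment source→tank→mux→sink: bottleneck 1. Total 3.
No augmenting path remains in the residual graph.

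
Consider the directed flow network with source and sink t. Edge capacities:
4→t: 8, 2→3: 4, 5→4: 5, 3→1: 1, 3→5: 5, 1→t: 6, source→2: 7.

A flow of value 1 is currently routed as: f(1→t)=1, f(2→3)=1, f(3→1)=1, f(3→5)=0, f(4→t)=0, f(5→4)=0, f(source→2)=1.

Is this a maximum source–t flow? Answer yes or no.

No

Residual path source→2→3→5→4→t has bottleneck 3 > 0.
Pushing 3 along it raises the flow to 4, so the given flow is not maximum.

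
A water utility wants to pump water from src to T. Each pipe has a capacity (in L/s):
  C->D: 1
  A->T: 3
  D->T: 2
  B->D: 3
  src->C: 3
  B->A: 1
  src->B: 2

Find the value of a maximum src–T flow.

Augment src->C->D->T: bottleneck 1. Total 1.
Augment src->B->D->T: bottleneck 1. Total 2.
Augment src->B->A->T: bottleneck 1. Total 3.
No augmenting path remains in the residual graph.

3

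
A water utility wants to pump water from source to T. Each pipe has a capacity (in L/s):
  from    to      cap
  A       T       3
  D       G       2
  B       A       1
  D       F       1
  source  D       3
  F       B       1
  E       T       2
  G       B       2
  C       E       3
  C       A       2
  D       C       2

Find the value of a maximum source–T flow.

3

Augment source->D->C->E->T: bottleneck 2. Total 2.
Augment source->D->G->B->A->T: bottleneck 1. Total 3.
No augmenting path remains in the residual graph.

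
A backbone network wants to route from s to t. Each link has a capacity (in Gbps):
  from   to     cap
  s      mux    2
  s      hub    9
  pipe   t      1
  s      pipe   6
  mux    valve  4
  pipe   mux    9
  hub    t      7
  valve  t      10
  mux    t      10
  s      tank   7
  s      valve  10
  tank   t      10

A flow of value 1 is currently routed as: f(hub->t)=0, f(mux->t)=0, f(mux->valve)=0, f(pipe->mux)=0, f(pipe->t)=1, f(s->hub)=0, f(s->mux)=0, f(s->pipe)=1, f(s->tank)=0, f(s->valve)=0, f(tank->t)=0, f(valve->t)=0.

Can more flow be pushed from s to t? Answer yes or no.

Residual path s->mux->t has bottleneck 2 > 0.
Pushing 2 along it raises the flow to 3, so the given flow is not maximum.

Yes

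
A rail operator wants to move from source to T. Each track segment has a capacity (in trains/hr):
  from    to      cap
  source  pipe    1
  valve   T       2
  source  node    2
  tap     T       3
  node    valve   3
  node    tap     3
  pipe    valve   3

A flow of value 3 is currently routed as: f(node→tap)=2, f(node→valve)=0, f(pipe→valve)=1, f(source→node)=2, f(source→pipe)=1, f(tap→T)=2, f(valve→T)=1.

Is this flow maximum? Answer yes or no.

Yes

Residual reachable from source: {source}; T is not reachable.
Saturated cut: source→node, source→pipe with total capacity 3 = current flow value. Flow is maximum.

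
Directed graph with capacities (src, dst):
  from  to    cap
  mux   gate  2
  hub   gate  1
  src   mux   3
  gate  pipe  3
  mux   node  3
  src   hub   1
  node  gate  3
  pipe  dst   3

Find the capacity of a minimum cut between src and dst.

Max flow = 3 (via 2 augmenting paths).
In the residual at optimum, the set reachable from src is {gate, hub, mux, node, src}.
Cut edges: gate->pipe (cap 3). Sum = 3.

3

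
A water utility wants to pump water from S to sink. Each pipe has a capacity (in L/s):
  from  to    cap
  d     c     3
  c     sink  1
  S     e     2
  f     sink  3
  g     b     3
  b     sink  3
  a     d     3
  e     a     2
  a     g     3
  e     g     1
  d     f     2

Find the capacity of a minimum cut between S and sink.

2

Max flow = 2 (via 2 augmenting paths).
In the residual at optimum, the set reachable from S is {S}.
Cut edges: S→e (cap 2). Sum = 2.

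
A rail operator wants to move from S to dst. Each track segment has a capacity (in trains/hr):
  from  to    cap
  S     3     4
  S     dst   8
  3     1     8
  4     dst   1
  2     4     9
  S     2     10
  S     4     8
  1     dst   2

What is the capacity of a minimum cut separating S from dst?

11

Max flow = 11 (via 3 augmenting paths).
In the residual at optimum, the set reachable from S is {1, 2, 3, 4, S}.
Cut edges: S→dst (cap 8), 4→dst (cap 1), 1→dst (cap 2). Sum = 11.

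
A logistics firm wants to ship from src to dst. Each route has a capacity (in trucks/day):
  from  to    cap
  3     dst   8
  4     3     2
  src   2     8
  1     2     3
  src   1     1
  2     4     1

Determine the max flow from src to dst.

Augment src→2→4→3→dst: bottleneck 1. Total 1.
No augmenting path remains in the residual graph.

1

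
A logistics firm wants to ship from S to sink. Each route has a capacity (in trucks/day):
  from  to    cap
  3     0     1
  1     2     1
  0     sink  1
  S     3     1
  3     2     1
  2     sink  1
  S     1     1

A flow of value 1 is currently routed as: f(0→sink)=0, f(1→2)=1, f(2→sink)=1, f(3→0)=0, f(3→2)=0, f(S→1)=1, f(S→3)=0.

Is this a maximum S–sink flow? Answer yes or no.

No

Residual path S→3→0→sink has bottleneck 1 > 0.
Pushing 1 along it raises the flow to 2, so the given flow is not maximum.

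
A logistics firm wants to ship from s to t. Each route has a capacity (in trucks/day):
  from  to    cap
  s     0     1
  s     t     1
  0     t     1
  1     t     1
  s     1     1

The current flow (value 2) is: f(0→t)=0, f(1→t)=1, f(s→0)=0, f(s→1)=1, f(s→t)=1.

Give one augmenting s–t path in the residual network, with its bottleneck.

Residual along s→0→t: s→0: 1, 0→t: 1.
Bottleneck = min = 1.

s→0→t, bottleneck 1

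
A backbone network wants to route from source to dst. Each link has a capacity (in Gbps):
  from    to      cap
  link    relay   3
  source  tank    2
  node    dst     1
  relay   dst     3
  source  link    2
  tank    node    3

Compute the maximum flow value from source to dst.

Augment source→link→relay→dst: bottleneck 2. Total 2.
Augment source→tank→node→dst: bottleneck 1. Total 3.
No augmenting path remains in the residual graph.

3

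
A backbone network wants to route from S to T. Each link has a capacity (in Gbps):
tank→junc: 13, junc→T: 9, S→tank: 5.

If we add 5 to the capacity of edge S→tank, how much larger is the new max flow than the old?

Original max flow = 5.
After raising cap(S→tank), augmenting paths through that edge carry 4 more units.
New max flow = 9. Increase = 4.

4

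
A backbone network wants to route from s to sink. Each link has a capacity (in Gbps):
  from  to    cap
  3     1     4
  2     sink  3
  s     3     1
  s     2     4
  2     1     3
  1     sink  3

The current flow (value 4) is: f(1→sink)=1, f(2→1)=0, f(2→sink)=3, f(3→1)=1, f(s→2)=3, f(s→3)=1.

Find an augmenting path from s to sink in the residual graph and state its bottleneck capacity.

Residual along s→2→1→sink: s→2: 1, 2→1: 3, 1→sink: 2.
Bottleneck = min = 1.

s→2→1→sink, bottleneck 1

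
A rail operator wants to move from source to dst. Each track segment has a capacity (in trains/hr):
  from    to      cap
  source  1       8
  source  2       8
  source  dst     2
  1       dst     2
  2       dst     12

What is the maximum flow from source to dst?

12

Augment source→dst: bottleneck 2. Total 2.
Augment source→2→dst: bottleneck 8. Total 10.
Augment source→1→dst: bottleneck 2. Total 12.
No augmenting path remains in the residual graph.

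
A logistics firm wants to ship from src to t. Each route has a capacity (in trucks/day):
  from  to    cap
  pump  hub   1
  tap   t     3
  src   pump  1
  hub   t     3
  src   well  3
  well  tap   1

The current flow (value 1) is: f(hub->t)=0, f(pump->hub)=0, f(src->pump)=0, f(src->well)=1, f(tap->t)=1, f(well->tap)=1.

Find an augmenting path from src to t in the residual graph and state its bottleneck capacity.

Residual along src->pump->hub->t: src->pump: 1, pump->hub: 1, hub->t: 3.
Bottleneck = min = 1.

src->pump->hub->t, bottleneck 1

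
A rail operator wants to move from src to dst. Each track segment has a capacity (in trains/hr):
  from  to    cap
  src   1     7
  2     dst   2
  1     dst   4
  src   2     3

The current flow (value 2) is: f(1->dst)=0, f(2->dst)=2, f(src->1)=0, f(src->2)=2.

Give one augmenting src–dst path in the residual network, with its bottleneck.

src->1->dst, bottleneck 4

Residual along src->1->dst: src->1: 7, 1->dst: 4.
Bottleneck = min = 4.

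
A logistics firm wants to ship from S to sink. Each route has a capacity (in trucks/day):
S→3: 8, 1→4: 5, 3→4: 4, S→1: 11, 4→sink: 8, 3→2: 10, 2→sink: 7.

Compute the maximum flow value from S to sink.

Augment S→3→2→sink: bottleneck 7. Total 7.
Augment S→3→4→sink: bottleneck 1. Total 8.
Augment S→1→4→sink: bottleneck 5. Total 13.
No augmenting path remains in the residual graph.

13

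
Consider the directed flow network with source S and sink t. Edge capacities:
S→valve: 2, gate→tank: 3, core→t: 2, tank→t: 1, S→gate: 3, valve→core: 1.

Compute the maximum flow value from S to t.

2

Augment S→valve→core→t: bottleneck 1. Total 1.
Augment S→gate→tank→t: bottleneck 1. Total 2.
No augmenting path remains in the residual graph.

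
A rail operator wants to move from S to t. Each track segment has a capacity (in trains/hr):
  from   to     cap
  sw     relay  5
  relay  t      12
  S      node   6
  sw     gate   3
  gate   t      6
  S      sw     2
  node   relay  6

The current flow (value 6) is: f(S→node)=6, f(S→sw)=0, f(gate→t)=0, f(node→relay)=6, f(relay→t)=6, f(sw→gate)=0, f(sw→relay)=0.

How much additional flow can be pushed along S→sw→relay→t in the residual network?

2

Residual capacities along the path: S→sw: 2, sw→relay: 5, relay→t: 6.
Minimum is 2.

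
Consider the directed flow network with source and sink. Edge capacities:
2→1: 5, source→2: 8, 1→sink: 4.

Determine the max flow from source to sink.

Augment source→2→1→sink: bottleneck 4. Total 4.
No augmenting path remains in the residual graph.

4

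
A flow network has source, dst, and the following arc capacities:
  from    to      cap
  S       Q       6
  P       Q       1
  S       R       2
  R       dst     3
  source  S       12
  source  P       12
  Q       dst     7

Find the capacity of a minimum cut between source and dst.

9

Max flow = 9 (via 3 augmenting paths).
In the residual at optimum, the set reachable from source is {P, S, source}.
Cut edges: S→R (cap 2), S→Q (cap 6), P→Q (cap 1). Sum = 9.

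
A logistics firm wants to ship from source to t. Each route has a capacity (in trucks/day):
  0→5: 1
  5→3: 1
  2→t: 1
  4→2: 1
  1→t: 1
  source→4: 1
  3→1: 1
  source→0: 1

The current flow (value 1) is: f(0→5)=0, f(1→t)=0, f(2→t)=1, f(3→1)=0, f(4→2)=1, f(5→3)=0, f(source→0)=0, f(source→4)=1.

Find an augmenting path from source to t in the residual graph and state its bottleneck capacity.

Residual along source→0→5→3→1→t: source→0: 1, 0→5: 1, 5→3: 1, 3→1: 1, 1→t: 1.
Bottleneck = min = 1.

source→0→5→3→1→t, bottleneck 1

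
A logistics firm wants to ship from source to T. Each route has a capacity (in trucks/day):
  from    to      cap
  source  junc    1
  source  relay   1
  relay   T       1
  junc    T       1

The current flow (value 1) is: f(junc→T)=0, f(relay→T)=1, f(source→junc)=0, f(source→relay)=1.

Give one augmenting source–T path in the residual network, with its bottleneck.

Residual along source→junc→T: source→junc: 1, junc→T: 1.
Bottleneck = min = 1.

source→junc→T, bottleneck 1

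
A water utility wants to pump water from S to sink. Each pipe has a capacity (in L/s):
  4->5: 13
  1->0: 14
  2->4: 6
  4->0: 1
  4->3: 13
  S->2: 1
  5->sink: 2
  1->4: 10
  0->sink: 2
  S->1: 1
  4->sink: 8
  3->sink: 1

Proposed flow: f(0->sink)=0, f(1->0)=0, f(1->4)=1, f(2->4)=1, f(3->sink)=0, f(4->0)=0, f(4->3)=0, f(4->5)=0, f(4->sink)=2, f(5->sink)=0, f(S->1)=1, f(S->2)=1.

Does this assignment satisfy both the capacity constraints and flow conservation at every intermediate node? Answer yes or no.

Yes

Every edge has 0 ≤ f(e) ≤ cap(e).
At each intermediate node, inflow equals outflow.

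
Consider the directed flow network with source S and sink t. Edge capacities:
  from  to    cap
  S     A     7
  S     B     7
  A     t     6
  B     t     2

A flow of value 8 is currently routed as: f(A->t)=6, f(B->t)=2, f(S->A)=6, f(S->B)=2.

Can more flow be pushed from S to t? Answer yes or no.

No

Residual reachable from S: {A, B, S}; t is not reachable.
Saturated cut: A->t, B->t with total capacity 8 = current flow value. Flow is maximum.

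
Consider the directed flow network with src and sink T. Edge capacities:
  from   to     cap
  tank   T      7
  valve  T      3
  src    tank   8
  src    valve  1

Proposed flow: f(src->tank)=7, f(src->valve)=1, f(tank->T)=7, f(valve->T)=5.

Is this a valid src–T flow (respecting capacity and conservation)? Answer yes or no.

Capacity violated on valve->T: flow 5 > capacity 3.

No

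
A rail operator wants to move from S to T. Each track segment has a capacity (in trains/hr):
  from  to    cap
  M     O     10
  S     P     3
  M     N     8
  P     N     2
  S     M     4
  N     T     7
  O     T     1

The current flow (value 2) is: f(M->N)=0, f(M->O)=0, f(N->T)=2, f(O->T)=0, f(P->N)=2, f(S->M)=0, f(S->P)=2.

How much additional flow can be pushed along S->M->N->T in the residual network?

4

Residual capacities along the path: S->M: 4, M->N: 8, N->T: 5.
Minimum is 4.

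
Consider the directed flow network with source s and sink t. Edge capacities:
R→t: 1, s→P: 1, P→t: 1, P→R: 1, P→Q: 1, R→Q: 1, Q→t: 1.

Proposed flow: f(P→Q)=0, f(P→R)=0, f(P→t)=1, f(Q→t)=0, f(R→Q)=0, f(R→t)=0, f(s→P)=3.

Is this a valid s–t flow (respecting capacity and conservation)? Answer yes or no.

Capacity violated on s→P: flow 3 > capacity 1.

No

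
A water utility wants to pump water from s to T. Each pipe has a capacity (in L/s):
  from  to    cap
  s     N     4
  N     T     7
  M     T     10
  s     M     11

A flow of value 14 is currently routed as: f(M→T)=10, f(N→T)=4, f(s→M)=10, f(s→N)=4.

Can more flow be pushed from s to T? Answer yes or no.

Residual reachable from s: {M, s}; T is not reachable.
Saturated cut: s→N, M→T with total capacity 14 = current flow value. Flow is maximum.

No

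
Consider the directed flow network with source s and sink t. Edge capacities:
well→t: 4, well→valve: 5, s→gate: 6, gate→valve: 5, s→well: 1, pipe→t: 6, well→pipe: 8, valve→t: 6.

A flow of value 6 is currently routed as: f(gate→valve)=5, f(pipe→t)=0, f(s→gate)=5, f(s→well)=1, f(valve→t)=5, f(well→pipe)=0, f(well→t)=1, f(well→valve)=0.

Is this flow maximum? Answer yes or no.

Residual reachable from s: {gate, s}; t is not reachable.
Saturated cut: s→well, gate→valve with total capacity 6 = current flow value. Flow is maximum.

Yes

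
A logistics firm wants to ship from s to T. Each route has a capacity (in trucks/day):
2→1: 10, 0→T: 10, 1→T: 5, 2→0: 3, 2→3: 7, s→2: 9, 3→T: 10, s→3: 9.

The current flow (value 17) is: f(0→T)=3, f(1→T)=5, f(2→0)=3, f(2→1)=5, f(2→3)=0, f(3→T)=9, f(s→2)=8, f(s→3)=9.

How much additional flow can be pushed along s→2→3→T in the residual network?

1

Residual capacities along the path: s→2: 1, 2→3: 7, 3→T: 1.
Minimum is 1.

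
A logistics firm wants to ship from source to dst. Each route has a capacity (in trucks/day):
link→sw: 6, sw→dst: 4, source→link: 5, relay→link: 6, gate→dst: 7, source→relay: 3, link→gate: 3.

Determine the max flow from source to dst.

7

Augment source→link→gate→dst: bottleneck 3. Total 3.
Augment source→link→sw→dst: bottleneck 2. Total 5.
Augment source→relay→link→sw→dst: bottleneck 2. Total 7.
No augmenting path remains in the residual graph.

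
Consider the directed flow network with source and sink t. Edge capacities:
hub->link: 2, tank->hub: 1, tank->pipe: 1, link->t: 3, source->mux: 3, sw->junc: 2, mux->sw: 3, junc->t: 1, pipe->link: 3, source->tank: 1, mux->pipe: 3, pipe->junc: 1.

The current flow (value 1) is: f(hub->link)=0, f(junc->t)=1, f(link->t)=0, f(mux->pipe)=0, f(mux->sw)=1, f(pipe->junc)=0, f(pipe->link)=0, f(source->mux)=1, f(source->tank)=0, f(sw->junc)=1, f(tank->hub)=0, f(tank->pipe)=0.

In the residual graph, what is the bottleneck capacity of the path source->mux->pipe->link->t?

2

Residual capacities along the path: source->mux: 2, mux->pipe: 3, pipe->link: 3, link->t: 3.
Minimum is 2.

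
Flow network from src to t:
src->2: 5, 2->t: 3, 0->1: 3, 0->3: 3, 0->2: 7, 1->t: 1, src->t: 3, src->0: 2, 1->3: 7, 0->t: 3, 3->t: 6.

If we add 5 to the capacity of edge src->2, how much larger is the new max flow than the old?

Original max flow = 8.
Edge src->2 does not cross the min cut (source side {2, src}), so extra capacity there cannot help.
New max flow = 8. Increase = 0.

0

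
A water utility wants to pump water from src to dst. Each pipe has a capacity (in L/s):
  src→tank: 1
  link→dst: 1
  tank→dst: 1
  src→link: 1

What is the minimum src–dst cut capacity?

2

Max flow = 2 (via 2 augmenting paths).
In the residual at optimum, the set reachable from src is {src}.
Cut edges: src→link (cap 1), src→tank (cap 1). Sum = 2.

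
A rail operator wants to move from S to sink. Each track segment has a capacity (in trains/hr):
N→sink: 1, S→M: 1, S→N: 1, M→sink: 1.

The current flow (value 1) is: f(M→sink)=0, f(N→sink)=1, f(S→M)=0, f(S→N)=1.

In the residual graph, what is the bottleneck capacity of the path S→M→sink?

Residual capacities along the path: S→M: 1, M→sink: 1.
Minimum is 1.

1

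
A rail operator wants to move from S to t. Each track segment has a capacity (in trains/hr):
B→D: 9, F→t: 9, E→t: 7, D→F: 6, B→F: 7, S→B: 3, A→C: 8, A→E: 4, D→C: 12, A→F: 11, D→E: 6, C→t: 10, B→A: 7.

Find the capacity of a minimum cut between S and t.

Max flow = 3 (via 1 augmenting path).
In the residual at optimum, the set reachable from S is {S}.
Cut edges: S→B (cap 3). Sum = 3.

3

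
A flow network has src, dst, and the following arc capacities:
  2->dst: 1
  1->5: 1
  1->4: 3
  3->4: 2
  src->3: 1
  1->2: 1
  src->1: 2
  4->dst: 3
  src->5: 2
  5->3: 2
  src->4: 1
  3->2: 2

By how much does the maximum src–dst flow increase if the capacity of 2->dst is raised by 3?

Original max flow = 4.
After raising cap(2->dst), augmenting paths through that edge carry 2 more units.
New max flow = 6. Increase = 2.

2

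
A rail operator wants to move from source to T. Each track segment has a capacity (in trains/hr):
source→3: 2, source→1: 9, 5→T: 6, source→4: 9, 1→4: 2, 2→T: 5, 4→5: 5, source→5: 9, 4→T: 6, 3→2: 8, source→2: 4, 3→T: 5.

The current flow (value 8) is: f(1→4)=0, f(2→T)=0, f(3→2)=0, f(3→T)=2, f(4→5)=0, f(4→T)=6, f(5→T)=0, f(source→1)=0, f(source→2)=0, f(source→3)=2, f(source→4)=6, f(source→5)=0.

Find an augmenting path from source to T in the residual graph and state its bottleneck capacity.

source→5→T, bottleneck 6

Residual along source→5→T: source→5: 9, 5→T: 6.
Bottleneck = min = 6.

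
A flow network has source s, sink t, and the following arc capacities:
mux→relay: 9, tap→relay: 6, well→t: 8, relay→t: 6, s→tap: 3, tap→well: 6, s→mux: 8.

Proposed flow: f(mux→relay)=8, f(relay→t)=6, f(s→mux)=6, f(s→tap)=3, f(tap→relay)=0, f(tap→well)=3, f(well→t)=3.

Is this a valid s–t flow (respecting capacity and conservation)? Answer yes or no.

No

Conservation fails at mux: inflow 6 ≠ outflow 8.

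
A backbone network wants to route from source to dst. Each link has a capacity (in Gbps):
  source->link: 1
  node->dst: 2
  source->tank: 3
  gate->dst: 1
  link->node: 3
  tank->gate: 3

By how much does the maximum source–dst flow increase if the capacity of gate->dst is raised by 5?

2

Original max flow = 2.
After raising cap(gate->dst), augmenting paths through that edge carry 2 more units.
New max flow = 4. Increase = 2.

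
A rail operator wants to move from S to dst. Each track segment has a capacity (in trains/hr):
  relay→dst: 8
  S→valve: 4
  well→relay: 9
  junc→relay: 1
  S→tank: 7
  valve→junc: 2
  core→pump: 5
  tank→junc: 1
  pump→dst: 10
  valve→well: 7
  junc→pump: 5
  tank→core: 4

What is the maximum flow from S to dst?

9

Augment S→valve→well→relay→dst: bottleneck 4. Total 4.
Augment S→tank→junc→relay→dst: bottleneck 1. Total 5.
Augment S→tank→core→pump→dst: bottleneck 4. Total 9.
No augmenting path remains in the residual graph.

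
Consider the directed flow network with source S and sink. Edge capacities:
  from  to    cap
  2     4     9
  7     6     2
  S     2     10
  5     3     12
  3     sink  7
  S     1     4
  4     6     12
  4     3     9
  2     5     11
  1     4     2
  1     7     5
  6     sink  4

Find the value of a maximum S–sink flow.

Augment S->2->5->3->sink: bottleneck 7. Total 7.
Augment S->2->4->6->sink: bottleneck 3. Total 10.
Augment S->1->4->6->sink: bottleneck 1. Total 11.
No augmenting path remains in the residual graph.

11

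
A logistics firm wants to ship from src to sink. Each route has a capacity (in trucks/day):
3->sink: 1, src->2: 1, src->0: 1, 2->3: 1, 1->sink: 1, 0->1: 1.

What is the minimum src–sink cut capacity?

Max flow = 2 (via 2 augmenting paths).
In the residual at optimum, the set reachable from src is {src}.
Cut edges: src->2 (cap 1), src->0 (cap 1). Sum = 2.

2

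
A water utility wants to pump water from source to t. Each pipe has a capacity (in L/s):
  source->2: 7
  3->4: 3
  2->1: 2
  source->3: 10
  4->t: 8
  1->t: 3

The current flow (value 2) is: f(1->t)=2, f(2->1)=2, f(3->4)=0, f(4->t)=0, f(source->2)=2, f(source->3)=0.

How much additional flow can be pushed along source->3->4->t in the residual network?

3

Residual capacities along the path: source->3: 10, 3->4: 3, 4->t: 8.
Minimum is 3.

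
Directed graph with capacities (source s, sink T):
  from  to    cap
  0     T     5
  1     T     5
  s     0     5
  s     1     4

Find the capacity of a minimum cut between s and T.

Max flow = 9 (via 2 augmenting paths).
In the residual at optimum, the set reachable from s is {s}.
Cut edges: s->1 (cap 4), s->0 (cap 5). Sum = 9.

9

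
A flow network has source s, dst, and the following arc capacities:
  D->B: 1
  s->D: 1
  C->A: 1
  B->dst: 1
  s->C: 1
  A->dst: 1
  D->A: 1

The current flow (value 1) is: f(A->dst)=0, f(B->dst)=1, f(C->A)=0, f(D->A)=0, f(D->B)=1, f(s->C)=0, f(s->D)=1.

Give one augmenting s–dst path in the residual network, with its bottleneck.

s->C->A->dst, bottleneck 1

Residual along s->C->A->dst: s->C: 1, C->A: 1, A->dst: 1.
Bottleneck = min = 1.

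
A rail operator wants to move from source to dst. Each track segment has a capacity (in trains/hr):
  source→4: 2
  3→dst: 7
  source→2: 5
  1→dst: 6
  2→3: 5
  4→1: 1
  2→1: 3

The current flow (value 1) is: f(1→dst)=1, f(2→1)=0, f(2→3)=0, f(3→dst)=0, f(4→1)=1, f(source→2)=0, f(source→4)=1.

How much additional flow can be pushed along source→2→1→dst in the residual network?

Residual capacities along the path: source→2: 5, 2→1: 3, 1→dst: 5.
Minimum is 3.

3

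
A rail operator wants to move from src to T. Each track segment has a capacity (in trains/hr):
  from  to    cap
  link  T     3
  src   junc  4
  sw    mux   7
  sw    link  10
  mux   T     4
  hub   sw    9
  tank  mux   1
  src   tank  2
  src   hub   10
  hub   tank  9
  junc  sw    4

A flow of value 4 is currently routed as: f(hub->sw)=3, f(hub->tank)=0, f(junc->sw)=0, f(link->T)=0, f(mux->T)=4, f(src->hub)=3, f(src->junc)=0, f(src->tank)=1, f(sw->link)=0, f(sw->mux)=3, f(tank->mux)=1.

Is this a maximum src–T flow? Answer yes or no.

No

Residual path src->hub->sw->link->T has bottleneck 3 > 0.
Pushing 3 along it raises the flow to 7, so the given flow is not maximum.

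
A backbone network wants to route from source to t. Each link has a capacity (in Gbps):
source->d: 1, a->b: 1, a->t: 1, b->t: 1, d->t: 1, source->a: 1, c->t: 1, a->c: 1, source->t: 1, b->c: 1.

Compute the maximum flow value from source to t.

Augment source->t: bottleneck 1. Total 1.
Augment source->a->t: bottleneck 1. Total 2.
Augment source->d->t: bottleneck 1. Total 3.
No augmenting path remains in the residual graph.

3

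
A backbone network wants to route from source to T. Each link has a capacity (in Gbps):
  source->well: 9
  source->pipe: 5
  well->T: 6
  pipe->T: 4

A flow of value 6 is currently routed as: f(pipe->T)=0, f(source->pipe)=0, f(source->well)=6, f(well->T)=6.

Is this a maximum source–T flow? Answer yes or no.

No

Residual path source->pipe->T has bottleneck 4 > 0.
Pushing 4 along it raises the flow to 10, so the given flow is not maximum.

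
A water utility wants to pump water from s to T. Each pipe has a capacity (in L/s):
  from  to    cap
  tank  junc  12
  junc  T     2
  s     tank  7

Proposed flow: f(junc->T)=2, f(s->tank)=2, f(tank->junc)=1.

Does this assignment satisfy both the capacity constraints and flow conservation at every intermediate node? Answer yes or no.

Conservation fails at tank: inflow 2 ≠ outflow 1.

No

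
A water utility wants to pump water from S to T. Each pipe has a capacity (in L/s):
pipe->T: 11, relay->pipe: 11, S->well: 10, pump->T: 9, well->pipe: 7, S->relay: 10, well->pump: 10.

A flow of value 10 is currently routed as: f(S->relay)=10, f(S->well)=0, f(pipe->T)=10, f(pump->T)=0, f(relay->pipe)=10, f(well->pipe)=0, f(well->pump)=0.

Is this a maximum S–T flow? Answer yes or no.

Residual path S->well->pipe->T has bottleneck 1 > 0.
Pushing 1 along it raises the flow to 11, so the given flow is not maximum.

No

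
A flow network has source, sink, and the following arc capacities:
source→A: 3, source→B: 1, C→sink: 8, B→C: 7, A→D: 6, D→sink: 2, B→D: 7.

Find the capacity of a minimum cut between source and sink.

3

Max flow = 3 (via 2 augmenting paths).
In the residual at optimum, the set reachable from source is {A, D, source}.
Cut edges: source→B (cap 1), D→sink (cap 2). Sum = 3.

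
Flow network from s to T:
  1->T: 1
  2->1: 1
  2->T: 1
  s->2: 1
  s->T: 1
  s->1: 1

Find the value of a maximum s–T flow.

Augment s->T: bottleneck 1. Total 1.
Augment s->2->T: bottleneck 1. Total 2.
Augment s->1->T: bottleneck 1. Total 3.
No augmenting path remains in the residual graph.

3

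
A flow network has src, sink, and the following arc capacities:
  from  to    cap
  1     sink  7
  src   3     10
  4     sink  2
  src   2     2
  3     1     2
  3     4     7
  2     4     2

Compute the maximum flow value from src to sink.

Augment src→2→4→sink: bottleneck 2. Total 2.
Augment src→3→1→sink: bottleneck 2. Total 4.
No augmenting path remains in the residual graph.

4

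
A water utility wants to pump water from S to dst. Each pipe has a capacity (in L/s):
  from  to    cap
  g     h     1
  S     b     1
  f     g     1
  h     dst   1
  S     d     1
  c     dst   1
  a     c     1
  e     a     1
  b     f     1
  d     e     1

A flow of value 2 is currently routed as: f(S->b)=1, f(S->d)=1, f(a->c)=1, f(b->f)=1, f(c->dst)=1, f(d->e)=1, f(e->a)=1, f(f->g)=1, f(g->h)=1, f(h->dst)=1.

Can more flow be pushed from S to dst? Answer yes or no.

Residual reachable from S: {S}; dst is not reachable.
Saturated cut: S->d, S->b with total capacity 2 = current flow value. Flow is maximum.

No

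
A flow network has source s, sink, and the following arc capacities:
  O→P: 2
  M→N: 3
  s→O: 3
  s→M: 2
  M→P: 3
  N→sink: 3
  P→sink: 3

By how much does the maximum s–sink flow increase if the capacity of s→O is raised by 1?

0

Original max flow = 4.
Edge s→O does not cross the min cut (source side {O, s}), so extra capacity there cannot help.
New max flow = 4. Increase = 0.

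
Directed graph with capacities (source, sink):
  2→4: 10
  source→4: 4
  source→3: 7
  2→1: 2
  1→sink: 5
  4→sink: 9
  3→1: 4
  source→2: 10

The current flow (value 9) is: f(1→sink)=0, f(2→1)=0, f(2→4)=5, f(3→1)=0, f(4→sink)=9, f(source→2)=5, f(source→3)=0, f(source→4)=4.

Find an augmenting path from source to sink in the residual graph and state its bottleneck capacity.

source→2→1→sink, bottleneck 2

Residual along source→2→1→sink: source→2: 5, 2→1: 2, 1→sink: 5.
Bottleneck = min = 2.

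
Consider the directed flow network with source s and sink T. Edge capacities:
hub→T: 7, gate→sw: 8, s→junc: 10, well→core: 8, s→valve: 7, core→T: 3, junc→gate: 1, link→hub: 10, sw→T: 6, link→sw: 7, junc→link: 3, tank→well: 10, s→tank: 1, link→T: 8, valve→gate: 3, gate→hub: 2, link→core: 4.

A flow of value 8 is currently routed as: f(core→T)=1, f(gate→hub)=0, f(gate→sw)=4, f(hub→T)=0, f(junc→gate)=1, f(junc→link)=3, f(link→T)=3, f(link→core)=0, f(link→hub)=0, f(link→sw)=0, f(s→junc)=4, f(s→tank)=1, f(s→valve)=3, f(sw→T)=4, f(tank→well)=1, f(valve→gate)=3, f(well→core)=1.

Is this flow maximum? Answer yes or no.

Residual reachable from s: {junc, s, valve}; T is not reachable.
Saturated cut: s→tank, junc→gate, junc→link, valve→gate with total capacity 8 = current flow value. Flow is maximum.

Yes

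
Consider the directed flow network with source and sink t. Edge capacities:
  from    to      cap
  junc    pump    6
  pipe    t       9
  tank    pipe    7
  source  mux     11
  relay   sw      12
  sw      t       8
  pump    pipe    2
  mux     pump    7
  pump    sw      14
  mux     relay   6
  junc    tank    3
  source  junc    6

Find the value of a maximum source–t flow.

Augment source→mux→relay→sw→t: bottleneck 6. Total 6.
Augment source→mux→pump→sw→t: bottleneck 2. Total 8.
Augment source→mux→pump→pipe→t: bottleneck 2. Total 10.
Augment source→junc→tank→pipe→t: bottleneck 3. Total 13.
No augmenting path remains in the residual graph.

13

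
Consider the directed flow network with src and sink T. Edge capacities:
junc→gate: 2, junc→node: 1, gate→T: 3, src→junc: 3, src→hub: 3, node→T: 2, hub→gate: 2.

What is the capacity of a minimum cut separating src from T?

Max flow = 4 (via 3 augmenting paths).
In the residual at optimum, the set reachable from src is {gate, hub, junc, src}.
Cut edges: junc→node (cap 1), gate→T (cap 3). Sum = 4.

4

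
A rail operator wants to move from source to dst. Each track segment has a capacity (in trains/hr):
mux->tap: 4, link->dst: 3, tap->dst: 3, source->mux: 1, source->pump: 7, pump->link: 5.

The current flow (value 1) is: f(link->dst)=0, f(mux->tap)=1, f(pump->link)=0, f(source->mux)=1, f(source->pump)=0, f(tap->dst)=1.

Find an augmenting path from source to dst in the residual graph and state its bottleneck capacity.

Residual along source->pump->link->dst: source->pump: 7, pump->link: 5, link->dst: 3.
Bottleneck = min = 3.

source->pump->link->dst, bottleneck 3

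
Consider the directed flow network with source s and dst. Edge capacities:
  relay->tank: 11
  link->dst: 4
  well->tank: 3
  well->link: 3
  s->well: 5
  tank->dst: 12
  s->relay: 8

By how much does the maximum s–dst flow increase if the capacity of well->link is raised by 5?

Original max flow = 13.
Edge well->link does not cross the min cut (source side {s}), so extra capacity there cannot help.
New max flow = 13. Increase = 0.

0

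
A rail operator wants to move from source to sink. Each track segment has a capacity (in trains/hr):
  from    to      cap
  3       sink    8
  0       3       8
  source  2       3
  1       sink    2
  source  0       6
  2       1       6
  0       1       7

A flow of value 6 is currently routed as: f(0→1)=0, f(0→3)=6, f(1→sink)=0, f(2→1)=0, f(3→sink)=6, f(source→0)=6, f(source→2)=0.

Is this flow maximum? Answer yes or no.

Residual path source→2→1→sink has bottleneck 2 > 0.
Pushing 2 along it raises the flow to 8, so the given flow is not maximum.

No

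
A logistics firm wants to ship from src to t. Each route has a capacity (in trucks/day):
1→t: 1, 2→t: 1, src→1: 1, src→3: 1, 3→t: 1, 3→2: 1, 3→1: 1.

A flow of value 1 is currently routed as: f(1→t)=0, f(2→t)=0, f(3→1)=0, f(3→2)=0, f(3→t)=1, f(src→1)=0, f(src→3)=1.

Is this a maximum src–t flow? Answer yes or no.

Residual path src→1→t has bottleneck 1 > 0.
Pushing 1 along it raises the flow to 2, so the given flow is not maximum.

No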